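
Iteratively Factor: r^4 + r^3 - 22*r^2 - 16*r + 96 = (r + 4)*(r^3 - 3*r^2 - 10*r + 24) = (r - 2)*(r + 4)*(r^2 - r - 12) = (r - 2)*(r + 3)*(r + 4)*(r - 4)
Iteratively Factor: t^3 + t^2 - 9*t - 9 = (t - 3)*(t^2 + 4*t + 3) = (t - 3)*(t + 1)*(t + 3)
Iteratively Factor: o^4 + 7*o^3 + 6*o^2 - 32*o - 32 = (o + 1)*(o^3 + 6*o^2 - 32) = (o + 1)*(o + 4)*(o^2 + 2*o - 8) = (o - 2)*(o + 1)*(o + 4)*(o + 4)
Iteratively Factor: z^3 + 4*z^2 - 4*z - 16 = (z - 2)*(z^2 + 6*z + 8) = (z - 2)*(z + 4)*(z + 2)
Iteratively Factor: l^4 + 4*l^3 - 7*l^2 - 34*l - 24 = (l + 2)*(l^3 + 2*l^2 - 11*l - 12) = (l + 2)*(l + 4)*(l^2 - 2*l - 3) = (l - 3)*(l + 2)*(l + 4)*(l + 1)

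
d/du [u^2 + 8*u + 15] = 2*u + 8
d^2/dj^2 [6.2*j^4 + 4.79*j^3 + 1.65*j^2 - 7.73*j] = 74.4*j^2 + 28.74*j + 3.3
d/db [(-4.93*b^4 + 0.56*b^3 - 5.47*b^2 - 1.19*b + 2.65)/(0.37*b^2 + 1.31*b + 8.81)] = (-3.6482*b^5 - 19.1677*b^4 - 172.266*b^3 + 8.0754*b^2 - 98.3424*b - 13.9554)/(0.1369*b^4 + 0.9694*b^3 + 8.2355*b^2 + 23.0822*b + 77.6161)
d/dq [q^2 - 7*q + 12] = 2*q - 7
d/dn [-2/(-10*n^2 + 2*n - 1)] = 4*(1 - 10*n)/(10*n^2 - 2*n + 1)^2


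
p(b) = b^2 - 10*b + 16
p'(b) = 2*b - 10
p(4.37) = -8.60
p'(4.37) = -1.26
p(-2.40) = 45.76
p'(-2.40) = -14.80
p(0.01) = 15.90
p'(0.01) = -9.98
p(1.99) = 0.06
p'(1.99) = -6.02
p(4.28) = -8.48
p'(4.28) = -1.44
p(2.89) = -4.55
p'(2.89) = -4.22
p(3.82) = -7.61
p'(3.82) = -2.36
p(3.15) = -5.58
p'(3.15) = -3.70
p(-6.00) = 112.00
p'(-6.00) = -22.00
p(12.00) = 40.00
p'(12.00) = 14.00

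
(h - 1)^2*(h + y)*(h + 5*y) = h^4 + 6*h^3*y - 2*h^3 + 5*h^2*y^2 - 12*h^2*y + h^2 - 10*h*y^2 + 6*h*y + 5*y^2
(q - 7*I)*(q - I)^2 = q^3 - 9*I*q^2 - 15*q + 7*I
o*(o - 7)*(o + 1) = o^3 - 6*o^2 - 7*o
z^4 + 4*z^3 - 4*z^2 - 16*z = z*(z - 2)*(z + 2)*(z + 4)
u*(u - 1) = u^2 - u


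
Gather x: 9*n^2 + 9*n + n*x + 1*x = 9*n^2 + 9*n + x*(n + 1)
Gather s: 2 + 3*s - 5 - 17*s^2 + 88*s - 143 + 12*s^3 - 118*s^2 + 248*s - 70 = 12*s^3 - 135*s^2 + 339*s - 216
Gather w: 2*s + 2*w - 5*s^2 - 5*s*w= -5*s^2 + 2*s + w*(2 - 5*s)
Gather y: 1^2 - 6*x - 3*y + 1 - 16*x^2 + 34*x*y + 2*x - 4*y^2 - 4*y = -16*x^2 - 4*x - 4*y^2 + y*(34*x - 7) + 2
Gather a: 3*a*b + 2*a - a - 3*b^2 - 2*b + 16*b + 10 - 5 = a*(3*b + 1) - 3*b^2 + 14*b + 5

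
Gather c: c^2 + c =c^2 + c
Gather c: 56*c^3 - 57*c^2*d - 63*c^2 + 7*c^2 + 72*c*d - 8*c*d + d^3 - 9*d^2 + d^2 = 56*c^3 + c^2*(-57*d - 56) + 64*c*d + d^3 - 8*d^2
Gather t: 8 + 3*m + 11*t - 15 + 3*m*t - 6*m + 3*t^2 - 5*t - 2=-3*m + 3*t^2 + t*(3*m + 6) - 9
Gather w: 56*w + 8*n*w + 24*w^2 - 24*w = 24*w^2 + w*(8*n + 32)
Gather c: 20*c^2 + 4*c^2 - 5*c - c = 24*c^2 - 6*c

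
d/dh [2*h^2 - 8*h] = 4*h - 8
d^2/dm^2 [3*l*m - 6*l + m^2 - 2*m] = 2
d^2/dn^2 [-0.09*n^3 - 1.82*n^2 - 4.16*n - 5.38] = -0.54*n - 3.64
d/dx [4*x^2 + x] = 8*x + 1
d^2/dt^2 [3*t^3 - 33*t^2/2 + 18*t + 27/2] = 18*t - 33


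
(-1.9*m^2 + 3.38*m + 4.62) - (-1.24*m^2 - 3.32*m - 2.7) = -0.66*m^2 + 6.7*m + 7.32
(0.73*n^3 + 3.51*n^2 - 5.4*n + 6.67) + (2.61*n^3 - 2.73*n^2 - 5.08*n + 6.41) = 3.34*n^3 + 0.78*n^2 - 10.48*n + 13.08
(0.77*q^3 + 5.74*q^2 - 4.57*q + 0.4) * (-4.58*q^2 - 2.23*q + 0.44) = -3.5266*q^5 - 28.0063*q^4 + 8.4692*q^3 + 10.8847*q^2 - 2.9028*q + 0.176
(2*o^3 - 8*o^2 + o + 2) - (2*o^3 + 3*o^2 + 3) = -11*o^2 + o - 1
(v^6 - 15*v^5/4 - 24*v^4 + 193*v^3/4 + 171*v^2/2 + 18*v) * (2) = 2*v^6 - 15*v^5/2 - 48*v^4 + 193*v^3/2 + 171*v^2 + 36*v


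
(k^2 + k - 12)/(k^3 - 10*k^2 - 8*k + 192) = (k - 3)/(k^2 - 14*k + 48)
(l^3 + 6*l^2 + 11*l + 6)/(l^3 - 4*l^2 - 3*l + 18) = (l^2 + 4*l + 3)/(l^2 - 6*l + 9)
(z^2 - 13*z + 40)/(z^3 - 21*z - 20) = (z - 8)/(z^2 + 5*z + 4)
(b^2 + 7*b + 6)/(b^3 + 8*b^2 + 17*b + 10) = (b + 6)/(b^2 + 7*b + 10)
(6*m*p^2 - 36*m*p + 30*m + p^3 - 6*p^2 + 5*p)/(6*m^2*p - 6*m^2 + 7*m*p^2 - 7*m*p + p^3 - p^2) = (p - 5)/(m + p)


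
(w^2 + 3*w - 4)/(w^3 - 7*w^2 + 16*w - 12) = (w^2 + 3*w - 4)/(w^3 - 7*w^2 + 16*w - 12)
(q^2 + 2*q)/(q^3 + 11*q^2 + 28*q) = (q + 2)/(q^2 + 11*q + 28)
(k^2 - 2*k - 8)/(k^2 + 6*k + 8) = (k - 4)/(k + 4)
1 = 1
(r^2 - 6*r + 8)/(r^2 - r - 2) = (r - 4)/(r + 1)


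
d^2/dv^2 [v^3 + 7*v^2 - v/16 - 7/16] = 6*v + 14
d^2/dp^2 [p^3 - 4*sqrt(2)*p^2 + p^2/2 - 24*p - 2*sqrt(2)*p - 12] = 6*p - 8*sqrt(2) + 1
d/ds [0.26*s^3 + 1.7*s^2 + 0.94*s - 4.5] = 0.78*s^2 + 3.4*s + 0.94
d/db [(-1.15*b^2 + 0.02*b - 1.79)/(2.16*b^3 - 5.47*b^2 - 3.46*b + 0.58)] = (2.484*b^4 - 0.0863999999999994*b^3 + 15.6876*b^2 - 20.9166*b - 6.1818)/(4.6656*b^6 - 23.6304*b^5 + 14.9737*b^4 + 40.358*b^3 + 5.6264*b^2 - 4.0136*b + 0.3364)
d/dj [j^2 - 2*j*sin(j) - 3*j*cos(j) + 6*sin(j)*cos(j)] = 3*j*sin(j) - 2*j*cos(j) + 2*j - 2*sin(j) - 3*cos(j) + 6*cos(2*j)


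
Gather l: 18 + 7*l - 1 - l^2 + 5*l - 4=-l^2 + 12*l + 13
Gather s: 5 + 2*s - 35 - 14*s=-12*s - 30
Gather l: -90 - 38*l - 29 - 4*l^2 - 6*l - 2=-4*l^2 - 44*l - 121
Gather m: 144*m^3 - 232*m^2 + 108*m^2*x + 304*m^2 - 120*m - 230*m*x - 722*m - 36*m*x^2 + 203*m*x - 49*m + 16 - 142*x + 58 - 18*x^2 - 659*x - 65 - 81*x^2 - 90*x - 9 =144*m^3 + m^2*(108*x + 72) + m*(-36*x^2 - 27*x - 891) - 99*x^2 - 891*x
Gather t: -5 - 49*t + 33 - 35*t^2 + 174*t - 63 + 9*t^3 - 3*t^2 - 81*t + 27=9*t^3 - 38*t^2 + 44*t - 8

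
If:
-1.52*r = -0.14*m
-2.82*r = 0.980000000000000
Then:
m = -3.77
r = -0.35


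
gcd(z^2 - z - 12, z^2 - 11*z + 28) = z - 4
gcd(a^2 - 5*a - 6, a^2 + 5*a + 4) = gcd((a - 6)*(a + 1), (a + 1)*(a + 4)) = a + 1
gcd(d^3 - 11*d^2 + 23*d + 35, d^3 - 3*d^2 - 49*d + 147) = d - 7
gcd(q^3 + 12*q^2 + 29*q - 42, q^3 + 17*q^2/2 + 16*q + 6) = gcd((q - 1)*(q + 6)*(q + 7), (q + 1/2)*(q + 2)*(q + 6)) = q + 6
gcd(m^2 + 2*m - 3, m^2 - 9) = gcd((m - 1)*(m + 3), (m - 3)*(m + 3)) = m + 3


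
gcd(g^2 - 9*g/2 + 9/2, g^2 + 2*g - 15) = g - 3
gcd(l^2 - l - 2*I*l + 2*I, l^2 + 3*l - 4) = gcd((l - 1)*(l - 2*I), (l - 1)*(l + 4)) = l - 1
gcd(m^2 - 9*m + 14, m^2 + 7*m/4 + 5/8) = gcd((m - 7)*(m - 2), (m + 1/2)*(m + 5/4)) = 1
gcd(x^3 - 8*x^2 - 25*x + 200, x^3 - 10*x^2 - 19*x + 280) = x^2 - 3*x - 40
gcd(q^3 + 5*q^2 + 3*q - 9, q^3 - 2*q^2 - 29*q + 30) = q - 1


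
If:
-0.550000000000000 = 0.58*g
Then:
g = -0.95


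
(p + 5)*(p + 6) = p^2 + 11*p + 30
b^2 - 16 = (b - 4)*(b + 4)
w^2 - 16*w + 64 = (w - 8)^2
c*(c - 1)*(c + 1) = c^3 - c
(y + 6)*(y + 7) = y^2 + 13*y + 42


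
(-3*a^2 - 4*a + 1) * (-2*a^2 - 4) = 6*a^4 + 8*a^3 + 10*a^2 + 16*a - 4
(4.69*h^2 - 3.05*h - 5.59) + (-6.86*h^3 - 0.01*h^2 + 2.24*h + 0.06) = -6.86*h^3 + 4.68*h^2 - 0.81*h - 5.53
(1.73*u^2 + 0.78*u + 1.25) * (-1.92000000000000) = -3.3216*u^2 - 1.4976*u - 2.4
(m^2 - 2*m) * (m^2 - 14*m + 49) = m^4 - 16*m^3 + 77*m^2 - 98*m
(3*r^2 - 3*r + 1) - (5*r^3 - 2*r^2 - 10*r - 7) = -5*r^3 + 5*r^2 + 7*r + 8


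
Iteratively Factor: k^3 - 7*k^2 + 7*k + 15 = (k - 3)*(k^2 - 4*k - 5) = (k - 5)*(k - 3)*(k + 1)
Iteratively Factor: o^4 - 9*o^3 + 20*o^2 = (o - 4)*(o^3 - 5*o^2) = o*(o - 4)*(o^2 - 5*o) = o^2*(o - 4)*(o - 5)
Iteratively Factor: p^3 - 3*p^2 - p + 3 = (p + 1)*(p^2 - 4*p + 3) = (p - 3)*(p + 1)*(p - 1)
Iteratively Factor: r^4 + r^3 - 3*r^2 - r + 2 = (r - 1)*(r^3 + 2*r^2 - r - 2) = (r - 1)*(r + 1)*(r^2 + r - 2) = (r - 1)*(r + 1)*(r + 2)*(r - 1)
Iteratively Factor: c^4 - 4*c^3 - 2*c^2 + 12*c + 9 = (c - 3)*(c^3 - c^2 - 5*c - 3) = (c - 3)*(c + 1)*(c^2 - 2*c - 3) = (c - 3)*(c + 1)^2*(c - 3)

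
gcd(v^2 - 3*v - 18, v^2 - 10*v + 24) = v - 6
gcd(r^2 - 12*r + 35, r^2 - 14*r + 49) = r - 7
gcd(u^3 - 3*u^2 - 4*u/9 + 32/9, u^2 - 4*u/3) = u - 4/3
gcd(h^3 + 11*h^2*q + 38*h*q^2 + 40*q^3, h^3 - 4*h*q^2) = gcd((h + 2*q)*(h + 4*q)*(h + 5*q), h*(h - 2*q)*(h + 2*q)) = h + 2*q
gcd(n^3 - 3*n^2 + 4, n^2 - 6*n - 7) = n + 1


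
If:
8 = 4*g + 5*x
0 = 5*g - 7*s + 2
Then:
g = 2 - 5*x/4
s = 12/7 - 25*x/28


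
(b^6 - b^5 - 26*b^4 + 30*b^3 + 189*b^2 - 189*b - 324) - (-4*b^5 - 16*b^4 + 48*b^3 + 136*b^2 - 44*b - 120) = b^6 + 3*b^5 - 10*b^4 - 18*b^3 + 53*b^2 - 145*b - 204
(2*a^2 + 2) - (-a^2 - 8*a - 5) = 3*a^2 + 8*a + 7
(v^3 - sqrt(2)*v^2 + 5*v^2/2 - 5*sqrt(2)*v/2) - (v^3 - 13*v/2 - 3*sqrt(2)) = -sqrt(2)*v^2 + 5*v^2/2 - 5*sqrt(2)*v/2 + 13*v/2 + 3*sqrt(2)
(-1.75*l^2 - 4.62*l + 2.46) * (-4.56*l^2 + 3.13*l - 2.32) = 7.98*l^4 + 15.5897*l^3 - 21.6182*l^2 + 18.4182*l - 5.7072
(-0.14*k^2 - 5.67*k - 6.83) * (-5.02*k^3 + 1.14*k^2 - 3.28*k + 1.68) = 0.7028*k^5 + 28.3038*k^4 + 28.282*k^3 + 10.5762*k^2 + 12.8768*k - 11.4744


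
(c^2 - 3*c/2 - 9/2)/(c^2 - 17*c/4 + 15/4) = 2*(2*c + 3)/(4*c - 5)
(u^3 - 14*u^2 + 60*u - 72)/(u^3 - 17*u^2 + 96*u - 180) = (u - 2)/(u - 5)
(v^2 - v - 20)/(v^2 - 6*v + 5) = (v + 4)/(v - 1)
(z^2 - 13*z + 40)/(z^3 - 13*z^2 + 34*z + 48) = (z - 5)/(z^2 - 5*z - 6)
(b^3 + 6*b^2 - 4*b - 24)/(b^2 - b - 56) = (-b^3 - 6*b^2 + 4*b + 24)/(-b^2 + b + 56)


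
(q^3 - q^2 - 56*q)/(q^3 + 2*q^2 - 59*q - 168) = q/(q + 3)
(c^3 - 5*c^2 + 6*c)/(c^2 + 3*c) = (c^2 - 5*c + 6)/(c + 3)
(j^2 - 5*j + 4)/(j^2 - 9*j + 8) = (j - 4)/(j - 8)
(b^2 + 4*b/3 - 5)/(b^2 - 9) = (b - 5/3)/(b - 3)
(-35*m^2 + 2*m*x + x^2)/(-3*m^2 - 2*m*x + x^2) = (35*m^2 - 2*m*x - x^2)/(3*m^2 + 2*m*x - x^2)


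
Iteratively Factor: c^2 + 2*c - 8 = (c - 2)*(c + 4)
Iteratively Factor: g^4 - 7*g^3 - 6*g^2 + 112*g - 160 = (g + 4)*(g^3 - 11*g^2 + 38*g - 40) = (g - 2)*(g + 4)*(g^2 - 9*g + 20) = (g - 4)*(g - 2)*(g + 4)*(g - 5)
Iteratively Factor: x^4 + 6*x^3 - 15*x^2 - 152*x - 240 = (x + 4)*(x^3 + 2*x^2 - 23*x - 60) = (x + 3)*(x + 4)*(x^2 - x - 20) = (x - 5)*(x + 3)*(x + 4)*(x + 4)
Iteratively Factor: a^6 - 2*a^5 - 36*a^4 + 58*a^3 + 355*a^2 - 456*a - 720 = (a - 5)*(a^5 + 3*a^4 - 21*a^3 - 47*a^2 + 120*a + 144) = (a - 5)*(a - 3)*(a^4 + 6*a^3 - 3*a^2 - 56*a - 48) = (a - 5)*(a - 3)^2*(a^3 + 9*a^2 + 24*a + 16) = (a - 5)*(a - 3)^2*(a + 1)*(a^2 + 8*a + 16) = (a - 5)*(a - 3)^2*(a + 1)*(a + 4)*(a + 4)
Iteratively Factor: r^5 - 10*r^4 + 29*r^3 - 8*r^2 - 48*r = (r - 3)*(r^4 - 7*r^3 + 8*r^2 + 16*r) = (r - 3)*(r + 1)*(r^3 - 8*r^2 + 16*r) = (r - 4)*(r - 3)*(r + 1)*(r^2 - 4*r) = r*(r - 4)*(r - 3)*(r + 1)*(r - 4)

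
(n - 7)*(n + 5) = n^2 - 2*n - 35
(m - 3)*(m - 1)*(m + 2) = m^3 - 2*m^2 - 5*m + 6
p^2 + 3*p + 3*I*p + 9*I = (p + 3)*(p + 3*I)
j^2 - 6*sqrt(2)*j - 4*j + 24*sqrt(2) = (j - 4)*(j - 6*sqrt(2))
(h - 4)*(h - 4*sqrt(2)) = h^2 - 4*sqrt(2)*h - 4*h + 16*sqrt(2)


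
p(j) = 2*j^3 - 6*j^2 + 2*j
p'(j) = 6*j^2 - 12*j + 2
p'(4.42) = 66.18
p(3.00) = 6.00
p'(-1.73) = 40.72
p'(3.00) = 20.00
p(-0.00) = 0.00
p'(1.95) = 1.42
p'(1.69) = -1.14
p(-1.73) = -31.77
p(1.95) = -4.09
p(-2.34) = -63.16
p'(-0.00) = 2.00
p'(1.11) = -3.93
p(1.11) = -2.44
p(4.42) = 64.32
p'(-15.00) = 1532.00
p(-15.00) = -8130.00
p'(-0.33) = 6.61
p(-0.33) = -1.39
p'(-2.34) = 62.93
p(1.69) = -4.10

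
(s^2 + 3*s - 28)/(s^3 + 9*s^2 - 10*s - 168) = 1/(s + 6)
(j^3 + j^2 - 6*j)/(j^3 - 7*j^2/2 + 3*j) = 2*(j + 3)/(2*j - 3)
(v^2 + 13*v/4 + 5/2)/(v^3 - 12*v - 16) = (v + 5/4)/(v^2 - 2*v - 8)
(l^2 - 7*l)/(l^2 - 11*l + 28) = l/(l - 4)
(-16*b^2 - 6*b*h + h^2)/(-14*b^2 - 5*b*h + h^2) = (8*b - h)/(7*b - h)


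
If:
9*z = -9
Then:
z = -1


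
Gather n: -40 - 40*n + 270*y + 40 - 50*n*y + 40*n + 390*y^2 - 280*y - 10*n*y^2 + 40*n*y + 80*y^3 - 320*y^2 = n*(-10*y^2 - 10*y) + 80*y^3 + 70*y^2 - 10*y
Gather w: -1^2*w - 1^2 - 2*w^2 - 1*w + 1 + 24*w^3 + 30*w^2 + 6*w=24*w^3 + 28*w^2 + 4*w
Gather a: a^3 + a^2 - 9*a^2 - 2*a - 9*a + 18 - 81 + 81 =a^3 - 8*a^2 - 11*a + 18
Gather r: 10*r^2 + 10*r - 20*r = 10*r^2 - 10*r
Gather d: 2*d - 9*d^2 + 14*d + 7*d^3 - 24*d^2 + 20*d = 7*d^3 - 33*d^2 + 36*d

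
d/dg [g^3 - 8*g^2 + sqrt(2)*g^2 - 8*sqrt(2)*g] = 3*g^2 - 16*g + 2*sqrt(2)*g - 8*sqrt(2)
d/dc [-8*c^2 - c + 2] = -16*c - 1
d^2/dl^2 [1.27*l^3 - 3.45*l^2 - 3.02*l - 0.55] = 7.62*l - 6.9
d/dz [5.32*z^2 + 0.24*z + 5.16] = 10.64*z + 0.24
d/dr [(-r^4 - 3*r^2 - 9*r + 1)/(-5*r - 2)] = (15*r^4 + 8*r^3 + 15*r^2 + 12*r + 23)/(25*r^2 + 20*r + 4)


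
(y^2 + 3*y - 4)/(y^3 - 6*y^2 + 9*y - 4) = (y + 4)/(y^2 - 5*y + 4)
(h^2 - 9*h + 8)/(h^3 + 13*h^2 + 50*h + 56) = (h^2 - 9*h + 8)/(h^3 + 13*h^2 + 50*h + 56)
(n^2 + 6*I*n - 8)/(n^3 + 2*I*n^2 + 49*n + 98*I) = (n + 4*I)/(n^2 + 49)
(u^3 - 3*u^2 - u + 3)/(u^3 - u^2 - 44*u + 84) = (u^3 - 3*u^2 - u + 3)/(u^3 - u^2 - 44*u + 84)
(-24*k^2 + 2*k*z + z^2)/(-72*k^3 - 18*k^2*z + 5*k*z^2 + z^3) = 1/(3*k + z)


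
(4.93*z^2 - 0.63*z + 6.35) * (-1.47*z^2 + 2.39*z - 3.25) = -7.2471*z^4 + 12.7088*z^3 - 26.8627*z^2 + 17.224*z - 20.6375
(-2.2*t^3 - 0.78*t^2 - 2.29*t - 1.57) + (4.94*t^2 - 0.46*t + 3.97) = -2.2*t^3 + 4.16*t^2 - 2.75*t + 2.4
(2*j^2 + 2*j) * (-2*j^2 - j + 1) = -4*j^4 - 6*j^3 + 2*j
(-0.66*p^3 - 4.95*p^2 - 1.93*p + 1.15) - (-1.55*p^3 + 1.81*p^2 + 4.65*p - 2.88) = 0.89*p^3 - 6.76*p^2 - 6.58*p + 4.03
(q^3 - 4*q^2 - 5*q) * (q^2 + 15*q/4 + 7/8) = q^5 - q^4/4 - 153*q^3/8 - 89*q^2/4 - 35*q/8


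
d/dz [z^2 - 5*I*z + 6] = 2*z - 5*I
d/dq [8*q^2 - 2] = 16*q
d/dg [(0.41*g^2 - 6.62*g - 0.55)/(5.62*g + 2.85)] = (2.3042*g^2 + 2.337*g - 15.776)/(31.5844*g^2 + 32.034*g + 8.1225)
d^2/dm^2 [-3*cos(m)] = 3*cos(m)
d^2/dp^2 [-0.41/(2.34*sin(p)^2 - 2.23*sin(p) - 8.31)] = (-8.979984*sin(p)^4 + 6.418386*sin(p)^3 - 20.459369*sin(p)^2 - 5.238939*sin(p) + 20.023006)/(-2.34*sin(p)^2 + 2.23*sin(p) + 8.31)^3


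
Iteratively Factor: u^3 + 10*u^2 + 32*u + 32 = (u + 2)*(u^2 + 8*u + 16) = (u + 2)*(u + 4)*(u + 4)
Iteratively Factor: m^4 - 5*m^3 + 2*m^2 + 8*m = (m - 2)*(m^3 - 3*m^2 - 4*m) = m*(m - 2)*(m^2 - 3*m - 4) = m*(m - 4)*(m - 2)*(m + 1)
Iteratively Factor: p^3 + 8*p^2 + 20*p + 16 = (p + 2)*(p^2 + 6*p + 8) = (p + 2)*(p + 4)*(p + 2)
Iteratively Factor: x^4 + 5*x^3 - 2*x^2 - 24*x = (x)*(x^3 + 5*x^2 - 2*x - 24) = x*(x + 4)*(x^2 + x - 6) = x*(x + 3)*(x + 4)*(x - 2)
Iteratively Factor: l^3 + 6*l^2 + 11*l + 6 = (l + 2)*(l^2 + 4*l + 3) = (l + 2)*(l + 3)*(l + 1)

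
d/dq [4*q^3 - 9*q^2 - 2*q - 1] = 12*q^2 - 18*q - 2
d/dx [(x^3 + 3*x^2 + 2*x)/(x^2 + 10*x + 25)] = (x^3 + 15*x^2 + 28*x + 10)/(x^3 + 15*x^2 + 75*x + 125)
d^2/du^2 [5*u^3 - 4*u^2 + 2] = 30*u - 8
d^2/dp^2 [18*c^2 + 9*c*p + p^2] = 2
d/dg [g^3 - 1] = 3*g^2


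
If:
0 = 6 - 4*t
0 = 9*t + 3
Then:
No Solution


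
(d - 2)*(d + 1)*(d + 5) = d^3 + 4*d^2 - 7*d - 10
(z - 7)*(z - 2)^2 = z^3 - 11*z^2 + 32*z - 28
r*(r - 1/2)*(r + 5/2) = r^3 + 2*r^2 - 5*r/4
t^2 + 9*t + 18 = (t + 3)*(t + 6)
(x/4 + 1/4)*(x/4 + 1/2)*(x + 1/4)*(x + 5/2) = x^4/16 + 23*x^3/64 + 87*x^2/128 + 59*x/128 + 5/64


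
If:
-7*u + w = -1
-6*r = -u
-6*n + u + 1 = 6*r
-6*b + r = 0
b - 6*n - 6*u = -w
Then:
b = 2/37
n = 1/6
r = 12/37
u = 72/37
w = 467/37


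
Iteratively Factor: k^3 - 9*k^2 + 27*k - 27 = (k - 3)*(k^2 - 6*k + 9) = (k - 3)^2*(k - 3)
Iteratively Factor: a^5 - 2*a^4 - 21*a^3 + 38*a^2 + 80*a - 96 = (a - 1)*(a^4 - a^3 - 22*a^2 + 16*a + 96) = (a - 3)*(a - 1)*(a^3 + 2*a^2 - 16*a - 32) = (a - 3)*(a - 1)*(a + 2)*(a^2 - 16) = (a - 3)*(a - 1)*(a + 2)*(a + 4)*(a - 4)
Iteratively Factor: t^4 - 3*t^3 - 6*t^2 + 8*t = (t - 4)*(t^3 + t^2 - 2*t) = t*(t - 4)*(t^2 + t - 2) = t*(t - 4)*(t + 2)*(t - 1)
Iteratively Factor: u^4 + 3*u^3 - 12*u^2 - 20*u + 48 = (u + 4)*(u^3 - u^2 - 8*u + 12) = (u - 2)*(u + 4)*(u^2 + u - 6) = (u - 2)^2*(u + 4)*(u + 3)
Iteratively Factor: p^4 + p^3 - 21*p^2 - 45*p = (p + 3)*(p^3 - 2*p^2 - 15*p) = (p - 5)*(p + 3)*(p^2 + 3*p) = (p - 5)*(p + 3)^2*(p)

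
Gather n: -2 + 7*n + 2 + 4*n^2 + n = 4*n^2 + 8*n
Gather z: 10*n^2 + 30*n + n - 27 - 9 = 10*n^2 + 31*n - 36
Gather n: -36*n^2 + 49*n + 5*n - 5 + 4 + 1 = -36*n^2 + 54*n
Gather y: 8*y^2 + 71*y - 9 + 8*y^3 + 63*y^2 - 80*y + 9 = 8*y^3 + 71*y^2 - 9*y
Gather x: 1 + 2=3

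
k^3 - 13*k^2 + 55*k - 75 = (k - 5)^2*(k - 3)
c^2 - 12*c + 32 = (c - 8)*(c - 4)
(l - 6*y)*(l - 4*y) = l^2 - 10*l*y + 24*y^2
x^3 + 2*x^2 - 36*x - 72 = (x - 6)*(x + 2)*(x + 6)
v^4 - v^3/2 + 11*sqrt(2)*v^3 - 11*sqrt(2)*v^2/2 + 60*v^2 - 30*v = v*(v - 1/2)*(v + 5*sqrt(2))*(v + 6*sqrt(2))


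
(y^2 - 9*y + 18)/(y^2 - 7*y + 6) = (y - 3)/(y - 1)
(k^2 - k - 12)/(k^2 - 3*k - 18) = (k - 4)/(k - 6)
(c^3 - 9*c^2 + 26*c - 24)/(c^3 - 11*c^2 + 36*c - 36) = (c - 4)/(c - 6)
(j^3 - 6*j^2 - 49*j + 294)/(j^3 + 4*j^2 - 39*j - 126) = (j - 7)/(j + 3)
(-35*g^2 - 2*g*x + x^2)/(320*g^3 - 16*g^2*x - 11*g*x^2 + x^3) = (-7*g + x)/(64*g^2 - 16*g*x + x^2)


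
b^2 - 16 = (b - 4)*(b + 4)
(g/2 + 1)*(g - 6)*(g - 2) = g^3/2 - 3*g^2 - 2*g + 12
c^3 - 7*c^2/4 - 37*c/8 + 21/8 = (c - 3)*(c - 1/2)*(c + 7/4)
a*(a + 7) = a^2 + 7*a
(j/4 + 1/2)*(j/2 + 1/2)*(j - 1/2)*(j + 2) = j^4/8 + 9*j^3/16 + 11*j^2/16 - 1/4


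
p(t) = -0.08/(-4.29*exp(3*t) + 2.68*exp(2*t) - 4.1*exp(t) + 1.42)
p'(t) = -0.08*(12.87*exp(3*t) - 5.36*exp(2*t) + 4.1*exp(t))/(-4.29*exp(3*t) + 2.68*exp(2*t) - 4.1*exp(t) + 1.42)^2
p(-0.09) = 0.02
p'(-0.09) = -0.06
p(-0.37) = 0.05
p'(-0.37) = -0.15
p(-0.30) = 0.04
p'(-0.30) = -0.12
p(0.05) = 0.02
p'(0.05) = -0.04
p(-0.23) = 0.03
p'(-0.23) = -0.10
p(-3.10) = -0.06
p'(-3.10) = -0.01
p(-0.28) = 0.04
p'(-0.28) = -0.11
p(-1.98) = -0.09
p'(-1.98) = -0.05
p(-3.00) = -0.07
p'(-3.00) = -0.01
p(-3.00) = -0.07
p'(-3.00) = -0.01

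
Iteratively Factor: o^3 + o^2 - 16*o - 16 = (o + 4)*(o^2 - 3*o - 4) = (o + 1)*(o + 4)*(o - 4)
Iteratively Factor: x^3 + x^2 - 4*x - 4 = (x + 2)*(x^2 - x - 2) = (x - 2)*(x + 2)*(x + 1)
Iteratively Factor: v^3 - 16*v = (v)*(v^2 - 16) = v*(v - 4)*(v + 4)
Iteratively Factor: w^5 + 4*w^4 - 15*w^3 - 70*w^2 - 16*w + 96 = (w - 1)*(w^4 + 5*w^3 - 10*w^2 - 80*w - 96) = (w - 1)*(w + 3)*(w^3 + 2*w^2 - 16*w - 32) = (w - 4)*(w - 1)*(w + 3)*(w^2 + 6*w + 8) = (w - 4)*(w - 1)*(w + 2)*(w + 3)*(w + 4)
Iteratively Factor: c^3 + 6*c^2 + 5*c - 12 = (c + 4)*(c^2 + 2*c - 3) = (c - 1)*(c + 4)*(c + 3)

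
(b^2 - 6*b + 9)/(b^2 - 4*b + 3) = (b - 3)/(b - 1)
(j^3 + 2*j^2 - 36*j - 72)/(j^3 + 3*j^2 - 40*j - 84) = (j + 6)/(j + 7)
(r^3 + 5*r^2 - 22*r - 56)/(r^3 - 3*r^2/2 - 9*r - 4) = 2*(r + 7)/(2*r + 1)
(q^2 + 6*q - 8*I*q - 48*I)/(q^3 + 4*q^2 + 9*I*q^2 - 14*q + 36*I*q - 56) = (q^2 + q*(6 - 8*I) - 48*I)/(q^3 + q^2*(4 + 9*I) + q*(-14 + 36*I) - 56)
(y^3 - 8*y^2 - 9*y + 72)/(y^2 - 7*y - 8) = (y^2 - 9)/(y + 1)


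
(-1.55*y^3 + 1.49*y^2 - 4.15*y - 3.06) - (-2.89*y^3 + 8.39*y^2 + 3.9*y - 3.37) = 1.34*y^3 - 6.9*y^2 - 8.05*y + 0.31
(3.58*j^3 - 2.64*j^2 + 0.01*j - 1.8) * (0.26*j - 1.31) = 0.9308*j^4 - 5.3762*j^3 + 3.461*j^2 - 0.4811*j + 2.358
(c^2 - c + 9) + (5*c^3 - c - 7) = 5*c^3 + c^2 - 2*c + 2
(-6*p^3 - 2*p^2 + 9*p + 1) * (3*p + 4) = -18*p^4 - 30*p^3 + 19*p^2 + 39*p + 4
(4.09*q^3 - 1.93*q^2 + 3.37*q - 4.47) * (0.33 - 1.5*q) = -6.135*q^4 + 4.2447*q^3 - 5.6919*q^2 + 7.8171*q - 1.4751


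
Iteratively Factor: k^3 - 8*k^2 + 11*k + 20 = (k - 5)*(k^2 - 3*k - 4) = (k - 5)*(k - 4)*(k + 1)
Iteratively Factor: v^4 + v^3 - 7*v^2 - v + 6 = (v + 3)*(v^3 - 2*v^2 - v + 2) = (v + 1)*(v + 3)*(v^2 - 3*v + 2) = (v - 1)*(v + 1)*(v + 3)*(v - 2)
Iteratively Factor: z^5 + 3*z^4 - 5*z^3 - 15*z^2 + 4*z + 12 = (z + 2)*(z^4 + z^3 - 7*z^2 - z + 6) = (z + 2)*(z + 3)*(z^3 - 2*z^2 - z + 2) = (z + 1)*(z + 2)*(z + 3)*(z^2 - 3*z + 2) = (z - 2)*(z + 1)*(z + 2)*(z + 3)*(z - 1)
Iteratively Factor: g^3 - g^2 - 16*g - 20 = (g + 2)*(g^2 - 3*g - 10) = (g + 2)^2*(g - 5)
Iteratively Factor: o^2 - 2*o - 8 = (o + 2)*(o - 4)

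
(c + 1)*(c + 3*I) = c^2 + c + 3*I*c + 3*I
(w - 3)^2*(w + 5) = w^3 - w^2 - 21*w + 45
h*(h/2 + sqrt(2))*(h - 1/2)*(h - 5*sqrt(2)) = h^4/2 - 3*sqrt(2)*h^3/2 - h^3/4 - 10*h^2 + 3*sqrt(2)*h^2/4 + 5*h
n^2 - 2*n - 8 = (n - 4)*(n + 2)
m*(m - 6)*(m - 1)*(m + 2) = m^4 - 5*m^3 - 8*m^2 + 12*m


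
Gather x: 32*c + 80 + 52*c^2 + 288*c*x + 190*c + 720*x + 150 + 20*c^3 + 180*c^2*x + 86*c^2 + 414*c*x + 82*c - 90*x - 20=20*c^3 + 138*c^2 + 304*c + x*(180*c^2 + 702*c + 630) + 210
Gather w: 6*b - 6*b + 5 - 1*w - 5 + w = 0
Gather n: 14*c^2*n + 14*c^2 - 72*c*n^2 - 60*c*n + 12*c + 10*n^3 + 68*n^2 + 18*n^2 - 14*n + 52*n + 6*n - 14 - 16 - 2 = 14*c^2 + 12*c + 10*n^3 + n^2*(86 - 72*c) + n*(14*c^2 - 60*c + 44) - 32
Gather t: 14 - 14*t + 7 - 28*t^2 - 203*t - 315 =-28*t^2 - 217*t - 294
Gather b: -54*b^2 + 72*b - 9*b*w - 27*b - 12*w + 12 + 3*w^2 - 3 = -54*b^2 + b*(45 - 9*w) + 3*w^2 - 12*w + 9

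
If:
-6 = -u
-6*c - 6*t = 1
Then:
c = -t - 1/6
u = 6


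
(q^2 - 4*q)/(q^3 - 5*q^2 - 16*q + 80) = q/(q^2 - q - 20)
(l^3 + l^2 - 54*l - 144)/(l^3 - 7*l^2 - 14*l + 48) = (l + 6)/(l - 2)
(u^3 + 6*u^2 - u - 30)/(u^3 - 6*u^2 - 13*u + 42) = (u + 5)/(u - 7)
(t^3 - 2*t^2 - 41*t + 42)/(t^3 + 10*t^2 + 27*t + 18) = (t^2 - 8*t + 7)/(t^2 + 4*t + 3)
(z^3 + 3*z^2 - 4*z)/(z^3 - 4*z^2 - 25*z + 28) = z/(z - 7)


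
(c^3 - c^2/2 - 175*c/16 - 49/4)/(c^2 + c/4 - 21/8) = (4*c^2 - 9*c - 28)/(2*(2*c - 3))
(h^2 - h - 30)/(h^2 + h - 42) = (h + 5)/(h + 7)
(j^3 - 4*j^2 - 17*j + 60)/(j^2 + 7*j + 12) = (j^2 - 8*j + 15)/(j + 3)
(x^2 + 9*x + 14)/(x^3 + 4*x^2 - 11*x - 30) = (x + 7)/(x^2 + 2*x - 15)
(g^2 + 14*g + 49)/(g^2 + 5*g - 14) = (g + 7)/(g - 2)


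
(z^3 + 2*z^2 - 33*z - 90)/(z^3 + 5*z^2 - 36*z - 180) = (z + 3)/(z + 6)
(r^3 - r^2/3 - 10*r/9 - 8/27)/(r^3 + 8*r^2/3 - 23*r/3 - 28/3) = (27*r^3 - 9*r^2 - 30*r - 8)/(9*(3*r^3 + 8*r^2 - 23*r - 28))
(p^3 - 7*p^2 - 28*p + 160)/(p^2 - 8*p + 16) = (p^2 - 3*p - 40)/(p - 4)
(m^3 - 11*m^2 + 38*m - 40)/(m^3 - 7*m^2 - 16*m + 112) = (m^2 - 7*m + 10)/(m^2 - 3*m - 28)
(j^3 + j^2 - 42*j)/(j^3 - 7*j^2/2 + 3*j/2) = 2*(j^2 + j - 42)/(2*j^2 - 7*j + 3)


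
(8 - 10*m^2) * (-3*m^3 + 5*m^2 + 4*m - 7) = 30*m^5 - 50*m^4 - 64*m^3 + 110*m^2 + 32*m - 56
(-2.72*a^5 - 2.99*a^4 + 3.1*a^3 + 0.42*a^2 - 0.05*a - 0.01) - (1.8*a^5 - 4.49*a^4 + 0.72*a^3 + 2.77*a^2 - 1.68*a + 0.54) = -4.52*a^5 + 1.5*a^4 + 2.38*a^3 - 2.35*a^2 + 1.63*a - 0.55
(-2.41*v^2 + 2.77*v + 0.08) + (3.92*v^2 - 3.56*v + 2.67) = 1.51*v^2 - 0.79*v + 2.75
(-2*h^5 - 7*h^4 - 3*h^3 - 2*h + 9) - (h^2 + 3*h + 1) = -2*h^5 - 7*h^4 - 3*h^3 - h^2 - 5*h + 8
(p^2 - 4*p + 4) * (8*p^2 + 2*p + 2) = 8*p^4 - 30*p^3 + 26*p^2 + 8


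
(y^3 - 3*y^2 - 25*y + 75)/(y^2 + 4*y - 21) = (y^2 - 25)/(y + 7)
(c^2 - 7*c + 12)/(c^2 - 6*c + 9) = (c - 4)/(c - 3)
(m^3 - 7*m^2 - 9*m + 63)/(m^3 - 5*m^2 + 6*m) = (m^2 - 4*m - 21)/(m*(m - 2))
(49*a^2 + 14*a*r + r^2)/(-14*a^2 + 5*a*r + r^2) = (7*a + r)/(-2*a + r)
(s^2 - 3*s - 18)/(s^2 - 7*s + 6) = (s + 3)/(s - 1)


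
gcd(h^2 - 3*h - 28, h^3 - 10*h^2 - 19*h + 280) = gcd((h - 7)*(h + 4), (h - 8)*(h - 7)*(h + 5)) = h - 7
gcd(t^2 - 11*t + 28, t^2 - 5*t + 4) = t - 4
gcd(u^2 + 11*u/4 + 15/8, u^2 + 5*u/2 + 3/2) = u + 3/2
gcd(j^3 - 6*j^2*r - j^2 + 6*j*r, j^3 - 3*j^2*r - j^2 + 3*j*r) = j^2 - j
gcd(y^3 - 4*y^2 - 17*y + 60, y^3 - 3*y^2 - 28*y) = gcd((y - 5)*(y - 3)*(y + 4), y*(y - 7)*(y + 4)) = y + 4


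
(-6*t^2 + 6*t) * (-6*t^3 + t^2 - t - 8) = 36*t^5 - 42*t^4 + 12*t^3 + 42*t^2 - 48*t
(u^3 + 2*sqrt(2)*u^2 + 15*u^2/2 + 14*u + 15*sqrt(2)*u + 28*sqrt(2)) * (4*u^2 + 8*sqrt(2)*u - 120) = 4*u^5 + 16*sqrt(2)*u^4 + 30*u^4 - 32*u^3 + 120*sqrt(2)*u^3 - 660*u^2 - 16*sqrt(2)*u^2 - 1800*sqrt(2)*u - 1232*u - 3360*sqrt(2)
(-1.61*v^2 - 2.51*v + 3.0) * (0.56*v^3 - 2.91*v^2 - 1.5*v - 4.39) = -0.9016*v^5 + 3.2795*v^4 + 11.3991*v^3 + 2.1029*v^2 + 6.5189*v - 13.17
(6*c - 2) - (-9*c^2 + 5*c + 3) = 9*c^2 + c - 5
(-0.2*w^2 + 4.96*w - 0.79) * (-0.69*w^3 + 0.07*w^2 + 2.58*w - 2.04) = 0.138*w^5 - 3.4364*w^4 + 0.3763*w^3 + 13.1495*w^2 - 12.1566*w + 1.6116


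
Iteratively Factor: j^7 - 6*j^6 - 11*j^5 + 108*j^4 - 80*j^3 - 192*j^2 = (j - 3)*(j^6 - 3*j^5 - 20*j^4 + 48*j^3 + 64*j^2) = (j - 4)*(j - 3)*(j^5 + j^4 - 16*j^3 - 16*j^2) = (j - 4)*(j - 3)*(j + 4)*(j^4 - 3*j^3 - 4*j^2) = j*(j - 4)*(j - 3)*(j + 4)*(j^3 - 3*j^2 - 4*j) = j^2*(j - 4)*(j - 3)*(j + 4)*(j^2 - 3*j - 4) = j^2*(j - 4)*(j - 3)*(j + 1)*(j + 4)*(j - 4)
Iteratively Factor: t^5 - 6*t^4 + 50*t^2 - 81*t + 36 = (t - 3)*(t^4 - 3*t^3 - 9*t^2 + 23*t - 12) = (t - 4)*(t - 3)*(t^3 + t^2 - 5*t + 3) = (t - 4)*(t - 3)*(t + 3)*(t^2 - 2*t + 1) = (t - 4)*(t - 3)*(t - 1)*(t + 3)*(t - 1)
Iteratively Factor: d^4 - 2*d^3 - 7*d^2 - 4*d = (d - 4)*(d^3 + 2*d^2 + d) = (d - 4)*(d + 1)*(d^2 + d) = (d - 4)*(d + 1)^2*(d)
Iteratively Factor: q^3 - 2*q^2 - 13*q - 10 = (q + 2)*(q^2 - 4*q - 5) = (q - 5)*(q + 2)*(q + 1)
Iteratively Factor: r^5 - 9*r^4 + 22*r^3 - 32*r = (r + 1)*(r^4 - 10*r^3 + 32*r^2 - 32*r) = (r - 4)*(r + 1)*(r^3 - 6*r^2 + 8*r) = (r - 4)^2*(r + 1)*(r^2 - 2*r) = (r - 4)^2*(r - 2)*(r + 1)*(r)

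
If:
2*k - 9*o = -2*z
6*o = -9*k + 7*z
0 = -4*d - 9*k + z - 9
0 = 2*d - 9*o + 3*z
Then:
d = -27/256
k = -153/128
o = -3/4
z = -279/128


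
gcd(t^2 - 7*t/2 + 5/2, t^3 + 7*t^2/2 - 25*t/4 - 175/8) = t - 5/2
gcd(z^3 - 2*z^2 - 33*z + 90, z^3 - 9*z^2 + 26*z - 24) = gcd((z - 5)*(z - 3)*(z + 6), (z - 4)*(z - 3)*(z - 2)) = z - 3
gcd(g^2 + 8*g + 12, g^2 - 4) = g + 2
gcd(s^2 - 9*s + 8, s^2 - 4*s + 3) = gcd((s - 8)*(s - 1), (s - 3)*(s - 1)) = s - 1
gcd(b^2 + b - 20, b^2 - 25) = b + 5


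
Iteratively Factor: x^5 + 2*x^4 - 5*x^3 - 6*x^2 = (x)*(x^4 + 2*x^3 - 5*x^2 - 6*x) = x^2*(x^3 + 2*x^2 - 5*x - 6) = x^2*(x + 3)*(x^2 - x - 2) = x^2*(x + 1)*(x + 3)*(x - 2)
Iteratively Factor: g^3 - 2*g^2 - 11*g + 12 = (g + 3)*(g^2 - 5*g + 4) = (g - 4)*(g + 3)*(g - 1)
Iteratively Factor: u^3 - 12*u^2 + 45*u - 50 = (u - 2)*(u^2 - 10*u + 25) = (u - 5)*(u - 2)*(u - 5)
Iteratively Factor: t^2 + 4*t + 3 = (t + 1)*(t + 3)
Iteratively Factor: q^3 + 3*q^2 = (q)*(q^2 + 3*q) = q^2*(q + 3)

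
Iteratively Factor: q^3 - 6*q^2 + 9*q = (q - 3)*(q^2 - 3*q) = (q - 3)^2*(q)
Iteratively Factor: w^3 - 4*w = (w)*(w^2 - 4) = w*(w - 2)*(w + 2)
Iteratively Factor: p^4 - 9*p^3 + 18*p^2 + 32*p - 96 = (p - 4)*(p^3 - 5*p^2 - 2*p + 24) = (p - 4)*(p - 3)*(p^2 - 2*p - 8) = (p - 4)^2*(p - 3)*(p + 2)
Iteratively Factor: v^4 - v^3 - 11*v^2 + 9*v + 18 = (v + 1)*(v^3 - 2*v^2 - 9*v + 18) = (v + 1)*(v + 3)*(v^2 - 5*v + 6) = (v - 3)*(v + 1)*(v + 3)*(v - 2)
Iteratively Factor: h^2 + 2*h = (h + 2)*(h)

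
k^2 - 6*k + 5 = (k - 5)*(k - 1)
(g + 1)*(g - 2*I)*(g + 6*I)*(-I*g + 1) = -I*g^4 + 5*g^3 - I*g^3 + 5*g^2 - 8*I*g^2 + 12*g - 8*I*g + 12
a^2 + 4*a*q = a*(a + 4*q)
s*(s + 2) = s^2 + 2*s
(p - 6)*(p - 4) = p^2 - 10*p + 24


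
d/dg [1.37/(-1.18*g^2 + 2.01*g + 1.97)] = (3.2332*g - 2.7537)/(-1.18*g^2 + 2.01*g + 1.97)^2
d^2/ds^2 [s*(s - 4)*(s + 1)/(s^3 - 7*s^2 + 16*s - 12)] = 8*(s^4 - 11*s^3 + 27*s^2 + 15*s - 75)/(s^7 - 17*s^6 + 123*s^5 - 491*s^4 + 1168*s^3 - 1656*s^2 + 1296*s - 432)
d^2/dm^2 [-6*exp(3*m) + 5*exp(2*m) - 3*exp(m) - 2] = (-54*exp(2*m) + 20*exp(m) - 3)*exp(m)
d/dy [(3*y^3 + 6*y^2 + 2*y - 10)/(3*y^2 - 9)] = (3*y^4 - 29*y^2 - 16*y - 6)/(3*(y^4 - 6*y^2 + 9))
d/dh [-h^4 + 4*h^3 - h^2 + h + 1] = -4*h^3 + 12*h^2 - 2*h + 1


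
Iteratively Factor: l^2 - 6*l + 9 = (l - 3)*(l - 3)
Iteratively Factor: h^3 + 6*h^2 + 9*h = (h + 3)*(h^2 + 3*h) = h*(h + 3)*(h + 3)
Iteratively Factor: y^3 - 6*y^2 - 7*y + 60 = (y + 3)*(y^2 - 9*y + 20) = (y - 5)*(y + 3)*(y - 4)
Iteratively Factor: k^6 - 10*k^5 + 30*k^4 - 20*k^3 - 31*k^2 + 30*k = (k)*(k^5 - 10*k^4 + 30*k^3 - 20*k^2 - 31*k + 30) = k*(k - 3)*(k^4 - 7*k^3 + 9*k^2 + 7*k - 10) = k*(k - 3)*(k - 2)*(k^3 - 5*k^2 - k + 5) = k*(k - 5)*(k - 3)*(k - 2)*(k^2 - 1) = k*(k - 5)*(k - 3)*(k - 2)*(k + 1)*(k - 1)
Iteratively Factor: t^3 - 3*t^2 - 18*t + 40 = (t - 5)*(t^2 + 2*t - 8) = (t - 5)*(t + 4)*(t - 2)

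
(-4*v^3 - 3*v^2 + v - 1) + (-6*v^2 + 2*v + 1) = -4*v^3 - 9*v^2 + 3*v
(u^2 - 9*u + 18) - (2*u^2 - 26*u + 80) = -u^2 + 17*u - 62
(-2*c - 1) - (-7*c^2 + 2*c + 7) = 7*c^2 - 4*c - 8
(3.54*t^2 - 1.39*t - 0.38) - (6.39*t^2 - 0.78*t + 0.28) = -2.85*t^2 - 0.61*t - 0.66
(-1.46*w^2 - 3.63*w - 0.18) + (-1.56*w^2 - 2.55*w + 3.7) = -3.02*w^2 - 6.18*w + 3.52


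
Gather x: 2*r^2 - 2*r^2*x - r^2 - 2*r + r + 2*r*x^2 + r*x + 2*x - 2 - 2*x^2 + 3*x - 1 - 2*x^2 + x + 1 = r^2 - r + x^2*(2*r - 4) + x*(-2*r^2 + r + 6) - 2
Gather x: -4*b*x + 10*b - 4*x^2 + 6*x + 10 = 10*b - 4*x^2 + x*(6 - 4*b) + 10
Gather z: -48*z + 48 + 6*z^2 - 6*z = 6*z^2 - 54*z + 48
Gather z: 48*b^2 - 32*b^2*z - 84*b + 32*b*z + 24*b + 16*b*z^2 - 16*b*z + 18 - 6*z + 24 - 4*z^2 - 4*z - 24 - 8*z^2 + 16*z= 48*b^2 - 60*b + z^2*(16*b - 12) + z*(-32*b^2 + 16*b + 6) + 18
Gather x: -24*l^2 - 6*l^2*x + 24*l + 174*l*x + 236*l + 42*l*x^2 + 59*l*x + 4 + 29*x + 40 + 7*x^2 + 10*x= -24*l^2 + 260*l + x^2*(42*l + 7) + x*(-6*l^2 + 233*l + 39) + 44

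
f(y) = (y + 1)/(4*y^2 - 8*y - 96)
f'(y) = (8 - 8*y)*(y + 1)/(4*y^2 - 8*y - 96)^2 + 1/(4*y^2 - 8*y - 96) = (y^2 - 2*y - 2*(y - 1)*(y + 1) - 24)/(4*(-y^2 + 2*y + 24)^2)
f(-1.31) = 0.00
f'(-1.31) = -0.01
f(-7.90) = -0.03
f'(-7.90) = -0.01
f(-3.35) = 0.10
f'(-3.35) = -0.18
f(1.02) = -0.02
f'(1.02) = -0.01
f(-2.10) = 0.02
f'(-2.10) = -0.02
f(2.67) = -0.04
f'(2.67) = -0.02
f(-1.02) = 0.00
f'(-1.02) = -0.01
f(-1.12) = 0.00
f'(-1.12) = -0.01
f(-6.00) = -0.05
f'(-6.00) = -0.02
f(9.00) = 0.06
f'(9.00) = -0.02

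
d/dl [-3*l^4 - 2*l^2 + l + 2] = -12*l^3 - 4*l + 1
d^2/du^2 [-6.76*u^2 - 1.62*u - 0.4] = -13.5200000000000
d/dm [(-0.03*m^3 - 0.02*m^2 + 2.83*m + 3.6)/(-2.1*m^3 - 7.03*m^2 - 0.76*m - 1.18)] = (0.1689*m^4 + 11.9316*m^3 + 42.6963*m^2 + 50.6632*m - 0.6034)/(4.41*m^6 + 29.526*m^5 + 52.6129*m^4 + 15.6416*m^3 + 17.1684*m^2 + 1.7936*m + 1.3924)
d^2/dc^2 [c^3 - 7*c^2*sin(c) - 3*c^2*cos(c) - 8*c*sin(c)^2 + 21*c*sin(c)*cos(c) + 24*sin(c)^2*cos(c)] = 7*c^2*sin(c) + 3*c^2*cos(c) + 12*c*sin(c) - 42*c*sin(2*c) - 28*c*cos(c) - 16*c*cos(2*c) + 6*c - 14*sin(c) - 16*sin(2*c) - 12*cos(c) + 42*cos(2*c) + 54*cos(3*c)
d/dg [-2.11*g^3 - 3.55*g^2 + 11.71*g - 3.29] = -6.33*g^2 - 7.1*g + 11.71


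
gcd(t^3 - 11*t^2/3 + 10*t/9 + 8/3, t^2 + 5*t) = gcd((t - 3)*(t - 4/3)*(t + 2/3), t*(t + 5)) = 1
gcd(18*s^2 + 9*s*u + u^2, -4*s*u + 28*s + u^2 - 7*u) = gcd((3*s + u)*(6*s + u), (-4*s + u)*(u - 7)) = 1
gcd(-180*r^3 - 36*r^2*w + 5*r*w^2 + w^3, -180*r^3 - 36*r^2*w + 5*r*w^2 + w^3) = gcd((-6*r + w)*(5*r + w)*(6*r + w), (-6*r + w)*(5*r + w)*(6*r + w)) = 180*r^3 + 36*r^2*w - 5*r*w^2 - w^3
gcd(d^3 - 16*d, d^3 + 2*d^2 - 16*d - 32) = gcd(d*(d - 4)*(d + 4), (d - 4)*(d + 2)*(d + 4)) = d^2 - 16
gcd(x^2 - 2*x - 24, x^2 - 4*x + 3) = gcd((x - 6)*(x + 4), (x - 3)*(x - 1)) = 1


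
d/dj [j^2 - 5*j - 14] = 2*j - 5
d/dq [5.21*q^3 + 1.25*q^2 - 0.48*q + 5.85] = 15.63*q^2 + 2.5*q - 0.48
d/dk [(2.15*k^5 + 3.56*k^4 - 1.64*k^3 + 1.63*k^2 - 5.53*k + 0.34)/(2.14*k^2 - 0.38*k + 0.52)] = (13.803*k^6 + 11.9688*k^5 - 1.978*k^4 + 8.6512*k^3 + 8.6564*k^2 + 0.239999999999999*k - 2.7464)/(4.5796*k^4 - 1.6264*k^3 + 2.37*k^2 - 0.3952*k + 0.2704)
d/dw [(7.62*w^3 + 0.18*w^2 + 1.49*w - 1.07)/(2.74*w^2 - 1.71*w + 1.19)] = (20.8788*w^4 - 26.0604*w^3 + 22.813*w^2 + 6.292*w - 0.0566000000000002)/(7.5076*w^4 - 9.3708*w^3 + 9.4453*w^2 - 4.0698*w + 1.4161)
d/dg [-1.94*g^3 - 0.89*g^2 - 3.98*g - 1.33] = -5.82*g^2 - 1.78*g - 3.98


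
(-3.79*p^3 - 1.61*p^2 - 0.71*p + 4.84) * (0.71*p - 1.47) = -2.6909*p^4 + 4.4282*p^3 + 1.8626*p^2 + 4.4801*p - 7.1148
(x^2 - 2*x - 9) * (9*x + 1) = 9*x^3 - 17*x^2 - 83*x - 9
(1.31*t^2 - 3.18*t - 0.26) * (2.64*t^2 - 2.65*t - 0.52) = 3.4584*t^4 - 11.8667*t^3 + 7.0594*t^2 + 2.3426*t + 0.1352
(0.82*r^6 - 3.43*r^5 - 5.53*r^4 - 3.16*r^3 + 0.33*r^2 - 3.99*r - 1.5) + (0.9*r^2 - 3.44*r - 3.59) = 0.82*r^6 - 3.43*r^5 - 5.53*r^4 - 3.16*r^3 + 1.23*r^2 - 7.43*r - 5.09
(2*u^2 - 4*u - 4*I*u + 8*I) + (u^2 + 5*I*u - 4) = 3*u^2 - 4*u + I*u - 4 + 8*I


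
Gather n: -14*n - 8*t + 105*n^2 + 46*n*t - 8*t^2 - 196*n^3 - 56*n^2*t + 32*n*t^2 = -196*n^3 + n^2*(105 - 56*t) + n*(32*t^2 + 46*t - 14) - 8*t^2 - 8*t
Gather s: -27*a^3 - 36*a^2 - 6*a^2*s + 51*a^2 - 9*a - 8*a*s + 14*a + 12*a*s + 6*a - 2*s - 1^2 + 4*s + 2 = -27*a^3 + 15*a^2 + 11*a + s*(-6*a^2 + 4*a + 2) + 1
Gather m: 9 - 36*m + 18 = 27 - 36*m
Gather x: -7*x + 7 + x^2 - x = x^2 - 8*x + 7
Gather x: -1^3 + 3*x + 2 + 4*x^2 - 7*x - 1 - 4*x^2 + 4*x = 0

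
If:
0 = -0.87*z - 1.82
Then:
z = -2.09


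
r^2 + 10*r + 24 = (r + 4)*(r + 6)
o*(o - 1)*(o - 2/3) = o^3 - 5*o^2/3 + 2*o/3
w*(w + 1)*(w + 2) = w^3 + 3*w^2 + 2*w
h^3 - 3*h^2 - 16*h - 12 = (h - 6)*(h + 1)*(h + 2)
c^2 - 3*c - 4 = (c - 4)*(c + 1)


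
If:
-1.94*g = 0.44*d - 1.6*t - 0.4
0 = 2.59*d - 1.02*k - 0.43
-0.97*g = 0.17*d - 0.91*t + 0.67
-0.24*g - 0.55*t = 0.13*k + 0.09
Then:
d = 93.31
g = -49.41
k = 236.50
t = -34.50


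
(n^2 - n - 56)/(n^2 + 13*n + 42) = (n - 8)/(n + 6)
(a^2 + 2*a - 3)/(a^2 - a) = (a + 3)/a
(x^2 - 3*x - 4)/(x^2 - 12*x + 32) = (x + 1)/(x - 8)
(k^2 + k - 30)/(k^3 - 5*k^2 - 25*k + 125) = (k + 6)/(k^2 - 25)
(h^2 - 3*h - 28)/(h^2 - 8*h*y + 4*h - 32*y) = (7 - h)/(-h + 8*y)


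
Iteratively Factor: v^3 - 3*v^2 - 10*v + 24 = (v - 4)*(v^2 + v - 6) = (v - 4)*(v - 2)*(v + 3)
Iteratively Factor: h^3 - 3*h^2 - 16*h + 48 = (h - 4)*(h^2 + h - 12) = (h - 4)*(h + 4)*(h - 3)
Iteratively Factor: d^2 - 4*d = (d)*(d - 4)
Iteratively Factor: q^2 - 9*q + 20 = (q - 4)*(q - 5)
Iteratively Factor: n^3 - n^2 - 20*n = (n - 5)*(n^2 + 4*n) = n*(n - 5)*(n + 4)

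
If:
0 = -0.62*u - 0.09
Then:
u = -0.15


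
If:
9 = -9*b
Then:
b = -1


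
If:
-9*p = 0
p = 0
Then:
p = 0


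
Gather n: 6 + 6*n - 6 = 6*n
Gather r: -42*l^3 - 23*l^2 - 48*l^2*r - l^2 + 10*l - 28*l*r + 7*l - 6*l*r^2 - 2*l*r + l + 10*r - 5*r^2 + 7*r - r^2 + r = -42*l^3 - 24*l^2 + 18*l + r^2*(-6*l - 6) + r*(-48*l^2 - 30*l + 18)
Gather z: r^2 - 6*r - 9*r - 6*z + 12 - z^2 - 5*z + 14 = r^2 - 15*r - z^2 - 11*z + 26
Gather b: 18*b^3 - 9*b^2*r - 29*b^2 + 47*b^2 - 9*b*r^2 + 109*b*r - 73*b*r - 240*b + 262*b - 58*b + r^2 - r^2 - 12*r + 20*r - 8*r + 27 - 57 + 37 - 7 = 18*b^3 + b^2*(18 - 9*r) + b*(-9*r^2 + 36*r - 36)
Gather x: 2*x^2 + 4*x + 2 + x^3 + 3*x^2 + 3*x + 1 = x^3 + 5*x^2 + 7*x + 3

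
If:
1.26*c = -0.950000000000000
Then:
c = -0.75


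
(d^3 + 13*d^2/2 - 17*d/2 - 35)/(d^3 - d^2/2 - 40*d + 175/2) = (d + 2)/(d - 5)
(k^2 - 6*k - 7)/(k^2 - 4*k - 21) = (k + 1)/(k + 3)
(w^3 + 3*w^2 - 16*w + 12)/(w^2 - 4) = (w^2 + 5*w - 6)/(w + 2)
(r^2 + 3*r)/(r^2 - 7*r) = (r + 3)/(r - 7)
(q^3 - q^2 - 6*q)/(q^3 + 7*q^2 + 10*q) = (q - 3)/(q + 5)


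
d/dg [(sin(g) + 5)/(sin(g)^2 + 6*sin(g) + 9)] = -(sin(g) + 7)*cos(g)/(sin(g) + 3)^3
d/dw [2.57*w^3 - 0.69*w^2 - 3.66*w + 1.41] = 7.71*w^2 - 1.38*w - 3.66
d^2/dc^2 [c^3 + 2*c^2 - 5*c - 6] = 6*c + 4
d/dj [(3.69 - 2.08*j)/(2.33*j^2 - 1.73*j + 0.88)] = (4.8464*j^2 - 17.1954*j + 4.5533)/(5.4289*j^4 - 8.0618*j^3 + 7.0937*j^2 - 3.0448*j + 0.7744)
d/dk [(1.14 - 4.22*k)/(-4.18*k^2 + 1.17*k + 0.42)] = (-17.6396*k^2 + 9.5304*k - 3.1062)/(17.4724*k^4 - 9.7812*k^3 - 2.1423*k^2 + 0.9828*k + 0.1764)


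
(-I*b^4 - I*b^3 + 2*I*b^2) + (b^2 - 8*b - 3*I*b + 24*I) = -I*b^4 - I*b^3 + b^2 + 2*I*b^2 - 8*b - 3*I*b + 24*I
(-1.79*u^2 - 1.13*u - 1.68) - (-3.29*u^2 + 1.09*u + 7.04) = 1.5*u^2 - 2.22*u - 8.72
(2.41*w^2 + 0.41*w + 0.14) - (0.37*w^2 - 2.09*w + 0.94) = 2.04*w^2 + 2.5*w - 0.8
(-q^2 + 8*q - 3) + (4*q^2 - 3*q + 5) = 3*q^2 + 5*q + 2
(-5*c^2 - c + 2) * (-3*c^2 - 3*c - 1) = 15*c^4 + 18*c^3 + 2*c^2 - 5*c - 2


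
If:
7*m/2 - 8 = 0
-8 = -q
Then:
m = 16/7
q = 8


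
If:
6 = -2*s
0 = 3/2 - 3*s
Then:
No Solution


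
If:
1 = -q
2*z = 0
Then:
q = -1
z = 0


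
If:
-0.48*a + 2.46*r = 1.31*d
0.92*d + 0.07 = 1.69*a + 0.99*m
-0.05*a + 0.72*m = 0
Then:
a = 0.824311957932118*r + 0.0333993489494411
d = 1.57582462610121*r - 0.0122379293860548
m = 0.0572438859675082*r + 0.00231939923260008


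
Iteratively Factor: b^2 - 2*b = (b - 2)*(b)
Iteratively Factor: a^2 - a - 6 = (a - 3)*(a + 2)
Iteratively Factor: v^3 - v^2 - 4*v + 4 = (v - 2)*(v^2 + v - 2) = (v - 2)*(v - 1)*(v + 2)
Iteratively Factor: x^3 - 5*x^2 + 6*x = (x - 2)*(x^2 - 3*x) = x*(x - 2)*(x - 3)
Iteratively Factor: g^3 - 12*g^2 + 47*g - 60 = (g - 4)*(g^2 - 8*g + 15) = (g - 5)*(g - 4)*(g - 3)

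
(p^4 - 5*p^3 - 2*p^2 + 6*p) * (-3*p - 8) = -3*p^5 + 7*p^4 + 46*p^3 - 2*p^2 - 48*p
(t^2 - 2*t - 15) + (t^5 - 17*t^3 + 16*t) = t^5 - 17*t^3 + t^2 + 14*t - 15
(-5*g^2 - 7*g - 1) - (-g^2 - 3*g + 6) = -4*g^2 - 4*g - 7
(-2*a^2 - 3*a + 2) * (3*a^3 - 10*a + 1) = -6*a^5 - 9*a^4 + 26*a^3 + 28*a^2 - 23*a + 2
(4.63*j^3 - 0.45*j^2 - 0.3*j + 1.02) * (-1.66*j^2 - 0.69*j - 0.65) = -7.6858*j^5 - 2.4477*j^4 - 2.201*j^3 - 1.1937*j^2 - 0.5088*j - 0.663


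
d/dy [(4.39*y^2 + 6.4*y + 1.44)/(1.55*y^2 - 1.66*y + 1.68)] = (-17.2074*y^2 + 10.2864*y + 13.1424)/(2.4025*y^4 - 5.146*y^3 + 7.9636*y^2 - 5.5776*y + 2.8224)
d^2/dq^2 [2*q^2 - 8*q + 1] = 4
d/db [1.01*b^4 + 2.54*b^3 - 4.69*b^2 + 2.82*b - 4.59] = 4.04*b^3 + 7.62*b^2 - 9.38*b + 2.82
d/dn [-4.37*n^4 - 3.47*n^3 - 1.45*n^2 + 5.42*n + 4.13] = -17.48*n^3 - 10.41*n^2 - 2.9*n + 5.42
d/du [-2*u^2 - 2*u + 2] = -4*u - 2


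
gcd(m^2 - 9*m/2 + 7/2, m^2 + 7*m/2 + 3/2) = 1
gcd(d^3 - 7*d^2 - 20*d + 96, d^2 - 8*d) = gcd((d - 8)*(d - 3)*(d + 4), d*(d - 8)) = d - 8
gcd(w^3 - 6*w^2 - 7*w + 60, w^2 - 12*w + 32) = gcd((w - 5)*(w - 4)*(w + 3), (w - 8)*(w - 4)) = w - 4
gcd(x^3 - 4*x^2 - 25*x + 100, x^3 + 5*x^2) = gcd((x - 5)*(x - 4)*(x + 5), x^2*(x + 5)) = x + 5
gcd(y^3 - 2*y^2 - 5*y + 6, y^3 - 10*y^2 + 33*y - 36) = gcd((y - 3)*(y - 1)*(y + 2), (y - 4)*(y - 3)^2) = y - 3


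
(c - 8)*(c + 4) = c^2 - 4*c - 32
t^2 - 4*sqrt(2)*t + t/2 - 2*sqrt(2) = (t + 1/2)*(t - 4*sqrt(2))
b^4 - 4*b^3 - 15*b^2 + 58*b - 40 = (b - 5)*(b - 2)*(b - 1)*(b + 4)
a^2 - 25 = (a - 5)*(a + 5)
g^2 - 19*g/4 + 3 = (g - 4)*(g - 3/4)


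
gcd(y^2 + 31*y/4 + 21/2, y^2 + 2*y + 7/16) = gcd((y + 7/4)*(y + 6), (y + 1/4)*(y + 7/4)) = y + 7/4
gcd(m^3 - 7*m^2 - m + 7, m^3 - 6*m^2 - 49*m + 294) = m - 7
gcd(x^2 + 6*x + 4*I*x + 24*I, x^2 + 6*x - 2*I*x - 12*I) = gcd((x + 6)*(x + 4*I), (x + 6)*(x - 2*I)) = x + 6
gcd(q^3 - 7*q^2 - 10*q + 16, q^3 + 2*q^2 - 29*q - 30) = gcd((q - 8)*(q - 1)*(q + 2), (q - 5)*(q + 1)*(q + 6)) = 1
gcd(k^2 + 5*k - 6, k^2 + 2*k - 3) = k - 1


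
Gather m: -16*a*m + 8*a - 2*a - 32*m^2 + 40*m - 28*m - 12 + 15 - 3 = 6*a - 32*m^2 + m*(12 - 16*a)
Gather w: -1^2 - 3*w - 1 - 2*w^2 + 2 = -2*w^2 - 3*w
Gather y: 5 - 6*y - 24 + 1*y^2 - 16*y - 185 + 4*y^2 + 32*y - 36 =5*y^2 + 10*y - 240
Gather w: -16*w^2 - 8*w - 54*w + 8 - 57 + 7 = -16*w^2 - 62*w - 42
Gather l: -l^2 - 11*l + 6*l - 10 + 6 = -l^2 - 5*l - 4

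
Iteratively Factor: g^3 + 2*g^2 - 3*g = (g + 3)*(g^2 - g) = g*(g + 3)*(g - 1)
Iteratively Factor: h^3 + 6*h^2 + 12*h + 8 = (h + 2)*(h^2 + 4*h + 4) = (h + 2)^2*(h + 2)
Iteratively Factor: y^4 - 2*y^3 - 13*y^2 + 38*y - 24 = (y - 1)*(y^3 - y^2 - 14*y + 24) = (y - 2)*(y - 1)*(y^2 + y - 12) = (y - 3)*(y - 2)*(y - 1)*(y + 4)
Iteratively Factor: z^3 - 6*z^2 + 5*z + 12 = (z - 4)*(z^2 - 2*z - 3) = (z - 4)*(z - 3)*(z + 1)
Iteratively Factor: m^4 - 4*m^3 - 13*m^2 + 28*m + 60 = (m + 2)*(m^3 - 6*m^2 - m + 30) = (m - 3)*(m + 2)*(m^2 - 3*m - 10) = (m - 5)*(m - 3)*(m + 2)*(m + 2)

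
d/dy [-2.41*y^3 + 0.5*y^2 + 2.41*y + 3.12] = -7.23*y^2 + 1.0*y + 2.41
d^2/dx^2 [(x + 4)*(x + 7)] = 2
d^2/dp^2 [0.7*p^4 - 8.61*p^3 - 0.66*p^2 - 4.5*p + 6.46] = 8.4*p^2 - 51.66*p - 1.32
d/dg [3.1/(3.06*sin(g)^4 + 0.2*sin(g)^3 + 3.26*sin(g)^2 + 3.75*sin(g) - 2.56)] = (-48.67*sin(g) + 9.486*sin(3*g) + 0.93*cos(2*g) - 12.555)*cos(g)/(3.06*sin(g)^4 + 0.2*sin(g)^3 + 3.26*sin(g)^2 + 3.75*sin(g) - 2.56)^2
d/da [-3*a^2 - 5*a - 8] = -6*a - 5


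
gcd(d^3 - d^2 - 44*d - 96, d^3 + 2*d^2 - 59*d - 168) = d^2 - 5*d - 24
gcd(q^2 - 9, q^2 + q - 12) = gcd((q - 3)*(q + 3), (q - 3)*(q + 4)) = q - 3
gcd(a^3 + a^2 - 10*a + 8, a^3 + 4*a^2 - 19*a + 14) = a^2 - 3*a + 2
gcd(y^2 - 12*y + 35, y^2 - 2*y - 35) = y - 7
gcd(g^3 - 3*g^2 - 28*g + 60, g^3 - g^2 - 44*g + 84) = g^2 - 8*g + 12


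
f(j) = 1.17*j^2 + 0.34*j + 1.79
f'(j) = 2.34*j + 0.34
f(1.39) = 4.52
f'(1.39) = 3.59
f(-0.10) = 1.77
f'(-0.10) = 0.11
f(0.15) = 1.87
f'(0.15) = 0.69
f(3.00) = 13.34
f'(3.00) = 7.36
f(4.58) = 27.89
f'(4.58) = 11.06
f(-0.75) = 2.19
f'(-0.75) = -1.42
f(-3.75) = 16.97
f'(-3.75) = -8.44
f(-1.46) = 3.79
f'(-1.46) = -3.08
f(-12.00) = 166.19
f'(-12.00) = -27.74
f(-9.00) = 93.50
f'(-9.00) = -20.72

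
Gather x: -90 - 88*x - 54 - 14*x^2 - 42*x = -14*x^2 - 130*x - 144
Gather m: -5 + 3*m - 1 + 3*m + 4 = 6*m - 2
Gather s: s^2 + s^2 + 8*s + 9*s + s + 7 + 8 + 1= 2*s^2 + 18*s + 16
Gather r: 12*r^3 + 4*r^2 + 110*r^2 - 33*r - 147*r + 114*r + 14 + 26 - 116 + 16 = 12*r^3 + 114*r^2 - 66*r - 60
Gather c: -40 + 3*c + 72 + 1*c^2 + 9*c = c^2 + 12*c + 32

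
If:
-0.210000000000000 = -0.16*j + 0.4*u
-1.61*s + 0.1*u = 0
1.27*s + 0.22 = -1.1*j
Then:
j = -0.16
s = -0.04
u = -0.59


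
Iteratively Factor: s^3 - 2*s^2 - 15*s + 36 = (s - 3)*(s^2 + s - 12) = (s - 3)*(s + 4)*(s - 3)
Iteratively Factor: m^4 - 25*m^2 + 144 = (m - 3)*(m^3 + 3*m^2 - 16*m - 48) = (m - 4)*(m - 3)*(m^2 + 7*m + 12) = (m - 4)*(m - 3)*(m + 4)*(m + 3)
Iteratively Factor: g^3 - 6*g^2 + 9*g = (g - 3)*(g^2 - 3*g) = g*(g - 3)*(g - 3)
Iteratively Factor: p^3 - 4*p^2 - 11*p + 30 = (p + 3)*(p^2 - 7*p + 10) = (p - 2)*(p + 3)*(p - 5)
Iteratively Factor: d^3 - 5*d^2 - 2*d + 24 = (d - 3)*(d^2 - 2*d - 8) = (d - 3)*(d + 2)*(d - 4)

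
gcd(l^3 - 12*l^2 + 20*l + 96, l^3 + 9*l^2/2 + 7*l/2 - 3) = l + 2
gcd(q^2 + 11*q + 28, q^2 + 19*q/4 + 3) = q + 4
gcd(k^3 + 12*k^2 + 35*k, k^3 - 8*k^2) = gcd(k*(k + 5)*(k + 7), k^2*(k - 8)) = k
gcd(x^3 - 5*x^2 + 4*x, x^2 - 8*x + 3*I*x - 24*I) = 1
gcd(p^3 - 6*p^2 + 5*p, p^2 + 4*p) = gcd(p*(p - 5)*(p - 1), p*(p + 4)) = p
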